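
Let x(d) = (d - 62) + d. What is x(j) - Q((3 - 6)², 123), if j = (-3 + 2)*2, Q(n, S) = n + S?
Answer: -198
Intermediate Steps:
Q(n, S) = S + n
j = -2 (j = -1*2 = -2)
x(d) = -62 + 2*d (x(d) = (-62 + d) + d = -62 + 2*d)
x(j) - Q((3 - 6)², 123) = (-62 + 2*(-2)) - (123 + (3 - 6)²) = (-62 - 4) - (123 + (-3)²) = -66 - (123 + 9) = -66 - 1*132 = -66 - 132 = -198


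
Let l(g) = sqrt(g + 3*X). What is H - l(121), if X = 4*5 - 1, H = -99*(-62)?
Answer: 6138 - sqrt(178) ≈ 6124.7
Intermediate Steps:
H = 6138
X = 19 (X = 20 - 1 = 19)
l(g) = sqrt(57 + g) (l(g) = sqrt(g + 3*19) = sqrt(g + 57) = sqrt(57 + g))
H - l(121) = 6138 - sqrt(57 + 121) = 6138 - sqrt(178)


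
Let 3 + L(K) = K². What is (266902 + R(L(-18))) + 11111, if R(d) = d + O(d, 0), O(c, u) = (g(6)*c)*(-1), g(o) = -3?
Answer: 279297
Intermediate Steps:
L(K) = -3 + K²
O(c, u) = 3*c (O(c, u) = -3*c*(-1) = 3*c)
R(d) = 4*d (R(d) = d + 3*d = 4*d)
(266902 + R(L(-18))) + 11111 = (266902 + 4*(-3 + (-18)²)) + 11111 = (266902 + 4*(-3 + 324)) + 11111 = (266902 + 4*321) + 11111 = (266902 + 1284) + 11111 = 268186 + 11111 = 279297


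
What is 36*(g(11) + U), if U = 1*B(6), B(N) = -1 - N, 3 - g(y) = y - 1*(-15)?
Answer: -1080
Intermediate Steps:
g(y) = -12 - y (g(y) = 3 - (y - 1*(-15)) = 3 - (y + 15) = 3 - (15 + y) = 3 + (-15 - y) = -12 - y)
U = -7 (U = 1*(-1 - 1*6) = 1*(-1 - 6) = 1*(-7) = -7)
36*(g(11) + U) = 36*((-12 - 1*11) - 7) = 36*((-12 - 11) - 7) = 36*(-23 - 7) = 36*(-30) = -1080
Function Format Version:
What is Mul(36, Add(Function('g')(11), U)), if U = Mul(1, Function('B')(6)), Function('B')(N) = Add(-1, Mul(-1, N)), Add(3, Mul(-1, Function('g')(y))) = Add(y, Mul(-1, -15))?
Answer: -1080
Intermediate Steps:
Function('g')(y) = Add(-12, Mul(-1, y)) (Function('g')(y) = Add(3, Mul(-1, Add(y, Mul(-1, -15)))) = Add(3, Mul(-1, Add(y, 15))) = Add(3, Mul(-1, Add(15, y))) = Add(3, Add(-15, Mul(-1, y))) = Add(-12, Mul(-1, y)))
U = -7 (U = Mul(1, Add(-1, Mul(-1, 6))) = Mul(1, Add(-1, -6)) = Mul(1, -7) = -7)
Mul(36, Add(Function('g')(11), U)) = Mul(36, Add(Add(-12, Mul(-1, 11)), -7)) = Mul(36, Add(Add(-12, -11), -7)) = Mul(36, Add(-23, -7)) = Mul(36, -30) = -1080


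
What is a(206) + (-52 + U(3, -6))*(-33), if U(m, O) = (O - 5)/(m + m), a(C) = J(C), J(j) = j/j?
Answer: 3555/2 ≈ 1777.5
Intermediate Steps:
J(j) = 1
a(C) = 1
U(m, O) = (-5 + O)/(2*m) (U(m, O) = (-5 + O)/((2*m)) = (-5 + O)*(1/(2*m)) = (-5 + O)/(2*m))
a(206) + (-52 + U(3, -6))*(-33) = 1 + (-52 + (½)*(-5 - 6)/3)*(-33) = 1 + (-52 + (½)*(⅓)*(-11))*(-33) = 1 + (-52 - 11/6)*(-33) = 1 - 323/6*(-33) = 1 + 3553/2 = 3555/2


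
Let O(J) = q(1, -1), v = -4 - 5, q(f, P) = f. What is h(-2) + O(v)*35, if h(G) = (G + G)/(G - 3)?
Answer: 179/5 ≈ 35.800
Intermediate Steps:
h(G) = 2*G/(-3 + G) (h(G) = (2*G)/(-3 + G) = 2*G/(-3 + G))
v = -9
O(J) = 1
h(-2) + O(v)*35 = 2*(-2)/(-3 - 2) + 1*35 = 2*(-2)/(-5) + 35 = 2*(-2)*(-⅕) + 35 = ⅘ + 35 = 179/5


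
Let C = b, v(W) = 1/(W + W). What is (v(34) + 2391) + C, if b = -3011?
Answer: -42159/68 ≈ -619.99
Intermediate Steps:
v(W) = 1/(2*W)
C = -3011
(v(34) + 2391) + C = ((½)/34 + 2391) - 3011 = ((½)*(1/34) + 2391) - 3011 = (1/68 + 2391) - 3011 = 162589/68 - 3011 = -42159/68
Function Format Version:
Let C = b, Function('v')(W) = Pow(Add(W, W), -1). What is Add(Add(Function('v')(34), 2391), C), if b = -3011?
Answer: Rational(-42159, 68) ≈ -619.99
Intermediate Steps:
Function('v')(W) = Mul(Rational(1, 2), Pow(W, -1)) (Function('v')(W) = Pow(Mul(2, W), -1) = Mul(Rational(1, 2), Pow(W, -1)))
C = -3011
Add(Add(Function('v')(34), 2391), C) = Add(Add(Mul(Rational(1, 2), Pow(34, -1)), 2391), -3011) = Add(Add(Mul(Rational(1, 2), Rational(1, 34)), 2391), -3011) = Add(Add(Rational(1, 68), 2391), -3011) = Add(Rational(162589, 68), -3011) = Rational(-42159, 68)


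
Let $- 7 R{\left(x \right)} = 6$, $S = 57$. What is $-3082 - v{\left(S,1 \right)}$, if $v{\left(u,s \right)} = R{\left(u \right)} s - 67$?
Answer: $- \frac{21099}{7} \approx -3014.1$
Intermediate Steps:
$R{\left(x \right)} = - \frac{6}{7}$ ($R{\left(x \right)} = \left(- \frac{1}{7}\right) 6 = - \frac{6}{7}$)
$v{\left(u,s \right)} = -67 - \frac{6 s}{7}$ ($v{\left(u,s \right)} = - \frac{6 s}{7} - 67 = -67 - \frac{6 s}{7}$)
$-3082 - v{\left(S,1 \right)} = -3082 - \left(-67 - \frac{6}{7}\right) = -3082 - - \frac{475}{7} = -3082 + \frac{475}{7} = - \frac{21099}{7}$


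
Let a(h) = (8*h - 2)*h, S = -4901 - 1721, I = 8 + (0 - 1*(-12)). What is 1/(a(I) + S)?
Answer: -1/3462 ≈ -0.00028885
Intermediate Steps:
I = 20 (I = 8 + (0 + 12) = 8 + 12 = 20)
S = -6622
a(h) = h*(-2 + 8*h) (a(h) = (-2 + 8*h)*h = h*(-2 + 8*h))
1/(a(I) + S) = 1/(2*20*(-1 + 4*20) - 6622) = 1/(2*20*(-1 + 80) - 6622) = 1/(2*20*79 - 6622) = 1/(3160 - 6622) = 1/(-3462) = -1/3462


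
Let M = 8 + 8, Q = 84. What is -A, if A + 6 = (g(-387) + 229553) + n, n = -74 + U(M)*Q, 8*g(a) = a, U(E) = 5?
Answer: -1838757/8 ≈ -2.2984e+5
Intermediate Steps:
M = 16
g(a) = a/8
n = 346 (n = -74 + 5*84 = -74 + 420 = 346)
A = 1838757/8 (A = -6 + (((⅛)*(-387) + 229553) + 346) = -6 + ((-387/8 + 229553) + 346) = -6 + (1836037/8 + 346) = -6 + 1838805/8 = 1838757/8 ≈ 2.2984e+5)
-A = -1*1838757/8 = -1838757/8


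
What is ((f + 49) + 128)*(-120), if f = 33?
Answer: -25200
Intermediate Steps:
((f + 49) + 128)*(-120) = ((33 + 49) + 128)*(-120) = (82 + 128)*(-120) = 210*(-120) = -25200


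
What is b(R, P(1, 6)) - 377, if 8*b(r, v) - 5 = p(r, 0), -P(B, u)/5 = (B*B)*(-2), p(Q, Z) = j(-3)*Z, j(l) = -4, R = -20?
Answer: -3011/8 ≈ -376.38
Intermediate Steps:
p(Q, Z) = -4*Z
P(B, u) = 10*B² (P(B, u) = -5*B*B*(-2) = -5*B²*(-2) = -(-10)*B² = 10*B²)
b(r, v) = 5/8 (b(r, v) = 5/8 + (-4*0)/8 = 5/8 + (⅛)*0 = 5/8 + 0 = 5/8)
b(R, P(1, 6)) - 377 = 5/8 - 377 = -3011/8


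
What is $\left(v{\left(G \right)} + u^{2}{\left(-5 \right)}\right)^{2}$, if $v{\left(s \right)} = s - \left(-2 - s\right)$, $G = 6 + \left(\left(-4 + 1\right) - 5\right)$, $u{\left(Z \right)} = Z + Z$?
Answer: $9604$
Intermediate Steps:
$u{\left(Z \right)} = 2 Z$
$G = -2$ ($G = 6 - 8 = -2$)
$v{\left(s \right)} = 2 + 2 s$ ($v{\left(s \right)} = s + \left(2 + s\right) = 2 + 2 s$)
$\left(v{\left(G \right)} + u^{2}{\left(-5 \right)}\right)^{2} = \left(\left(2 + 2 \left(-2\right)\right) + \left(2 \left(-5\right)\right)^{2}\right)^{2} = \left(\left(2 - 4\right) + \left(-10\right)^{2}\right)^{2} = \left(-2 + 100\right)^{2} = 98^{2} = 9604$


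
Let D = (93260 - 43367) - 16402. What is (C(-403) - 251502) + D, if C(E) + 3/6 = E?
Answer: -436829/2 ≈ -2.1841e+5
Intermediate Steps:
D = 33491 (D = 49893 - 16402 = 33491)
C(E) = -1/2 + E
(C(-403) - 251502) + D = ((-1/2 - 403) - 251502) + 33491 = (-807/2 - 251502) + 33491 = -503811/2 + 33491 = -436829/2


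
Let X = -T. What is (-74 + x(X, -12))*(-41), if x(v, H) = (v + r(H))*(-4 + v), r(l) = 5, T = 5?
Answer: 3034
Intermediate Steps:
X = -5 (X = -1*5 = -5)
x(v, H) = (-4 + v)*(5 + v) (x(v, H) = (v + 5)*(-4 + v) = (5 + v)*(-4 + v) = (-4 + v)*(5 + v))
(-74 + x(X, -12))*(-41) = (-74 + (-20 - 5 + (-5)**2))*(-41) = (-74 + (-20 - 5 + 25))*(-41) = (-74 + 0)*(-41) = -74*(-41) = 3034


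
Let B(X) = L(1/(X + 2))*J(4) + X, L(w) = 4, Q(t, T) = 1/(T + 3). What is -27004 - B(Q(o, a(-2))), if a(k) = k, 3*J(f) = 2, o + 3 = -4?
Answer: -81023/3 ≈ -27008.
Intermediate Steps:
o = -7 (o = -3 - 4 = -7)
J(f) = ⅔ (J(f) = (⅓)*2 = ⅔)
Q(t, T) = 1/(3 + T)
B(X) = 8/3 + X (B(X) = 4*(⅔) + X = 8/3 + X)
-27004 - B(Q(o, a(-2))) = -27004 - (8/3 + 1/(3 - 2)) = -27004 - (8/3 + 1/1) = -27004 - (8/3 + 1) = -27004 - 1*11/3 = -27004 - 11/3 = -81023/3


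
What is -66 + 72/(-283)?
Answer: -18750/283 ≈ -66.254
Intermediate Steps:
-66 + 72/(-283) = -66 + 72*(-1/283) = -66 - 72/283 = -18750/283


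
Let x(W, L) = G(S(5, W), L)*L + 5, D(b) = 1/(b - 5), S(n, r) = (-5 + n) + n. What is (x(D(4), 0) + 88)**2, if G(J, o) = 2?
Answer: 8649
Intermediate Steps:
S(n, r) = -5 + 2*n
D(b) = 1/(-5 + b)
x(W, L) = 5 + 2*L (x(W, L) = 2*L + 5 = 5 + 2*L)
(x(D(4), 0) + 88)**2 = ((5 + 2*0) + 88)**2 = ((5 + 0) + 88)**2 = (5 + 88)**2 = 93**2 = 8649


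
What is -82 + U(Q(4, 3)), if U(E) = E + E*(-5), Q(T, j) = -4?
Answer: -66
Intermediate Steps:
U(E) = -4*E (U(E) = E - 5*E = -4*E)
-82 + U(Q(4, 3)) = -82 - 4*(-4) = -82 + 16 = -66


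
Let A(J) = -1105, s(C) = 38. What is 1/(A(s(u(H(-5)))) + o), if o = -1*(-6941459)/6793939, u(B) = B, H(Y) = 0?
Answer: -6793939/7500361136 ≈ -0.00090581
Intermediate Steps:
o = 6941459/6793939 (o = 6941459*(1/6793939) = 6941459/6793939 ≈ 1.0217)
1/(A(s(u(H(-5)))) + o) = 1/(-1105 + 6941459/6793939) = 1/(-7500361136/6793939) = -6793939/7500361136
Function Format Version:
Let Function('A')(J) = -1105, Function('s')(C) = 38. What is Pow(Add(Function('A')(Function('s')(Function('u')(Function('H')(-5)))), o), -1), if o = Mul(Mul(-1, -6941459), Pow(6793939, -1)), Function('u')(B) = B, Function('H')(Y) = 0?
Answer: Rational(-6793939, 7500361136) ≈ -0.00090581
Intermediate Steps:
o = Rational(6941459, 6793939) (o = Mul(6941459, Rational(1, 6793939)) = Rational(6941459, 6793939) ≈ 1.0217)
Pow(Add(Function('A')(Function('s')(Function('u')(Function('H')(-5)))), o), -1) = Pow(Add(-1105, Rational(6941459, 6793939)), -1) = Pow(Rational(-7500361136, 6793939), -1) = Rational(-6793939, 7500361136)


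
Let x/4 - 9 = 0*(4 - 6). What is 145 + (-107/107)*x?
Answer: 109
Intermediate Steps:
x = 36 (x = 36 + 4*(0*(4 - 6)) = 36 + 4*(0*(-2)) = 36 + 4*0 = 36 + 0 = 36)
145 + (-107/107)*x = 145 - 107/107*36 = 145 - 107*1/107*36 = 145 - 1*36 = 145 - 36 = 109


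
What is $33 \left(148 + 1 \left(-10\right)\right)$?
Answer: $4554$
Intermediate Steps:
$33 \left(148 + 1 \left(-10\right)\right) = 33 \left(148 - 10\right) = 33 \cdot 138 = 4554$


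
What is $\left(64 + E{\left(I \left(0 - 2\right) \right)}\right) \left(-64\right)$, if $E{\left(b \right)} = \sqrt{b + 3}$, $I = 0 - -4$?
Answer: $-4096 - 64 i \sqrt{5} \approx -4096.0 - 143.11 i$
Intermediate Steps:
$I = 4$ ($I = 0 + 4 = 4$)
$E{\left(b \right)} = \sqrt{3 + b}$
$\left(64 + E{\left(I \left(0 - 2\right) \right)}\right) \left(-64\right) = \left(64 + \sqrt{3 + 4 \left(0 - 2\right)}\right) \left(-64\right) = \left(64 + \sqrt{3 + 4 \left(-2\right)}\right) \left(-64\right) = \left(64 + \sqrt{3 - 8}\right) \left(-64\right) = \left(64 + \sqrt{-5}\right) \left(-64\right) = \left(64 + i \sqrt{5}\right) \left(-64\right) = -4096 - 64 i \sqrt{5}$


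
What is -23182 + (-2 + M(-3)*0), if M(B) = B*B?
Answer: -23184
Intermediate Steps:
M(B) = B²
-23182 + (-2 + M(-3)*0) = -23182 + (-2 + (-3)²*0) = -23182 + (-2 + 9*0) = -23182 + (-2 + 0) = -23182 - 2 = -23184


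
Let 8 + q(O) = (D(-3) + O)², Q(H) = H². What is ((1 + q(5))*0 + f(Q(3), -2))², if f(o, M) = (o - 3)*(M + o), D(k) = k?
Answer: 1764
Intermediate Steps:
q(O) = -8 + (-3 + O)²
f(o, M) = (-3 + o)*(M + o)
((1 + q(5))*0 + f(Q(3), -2))² = ((1 + (-8 + (-3 + 5)²))*0 + ((3²)² - 3*(-2) - 3*3² - 2*3²))² = ((1 + (-8 + 2²))*0 + (9² + 6 - 3*9 - 2*9))² = ((1 + (-8 + 4))*0 + (81 + 6 - 27 - 18))² = ((1 - 4)*0 + 42)² = (-3*0 + 42)² = (0 + 42)² = 42² = 1764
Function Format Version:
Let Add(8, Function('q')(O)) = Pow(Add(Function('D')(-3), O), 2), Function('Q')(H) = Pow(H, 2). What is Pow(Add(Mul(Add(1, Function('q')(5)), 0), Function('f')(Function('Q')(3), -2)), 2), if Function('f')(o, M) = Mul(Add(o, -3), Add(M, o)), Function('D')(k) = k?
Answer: 1764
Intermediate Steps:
Function('q')(O) = Add(-8, Pow(Add(-3, O), 2))
Function('f')(o, M) = Mul(Add(-3, o), Add(M, o))
Pow(Add(Mul(Add(1, Function('q')(5)), 0), Function('f')(Function('Q')(3), -2)), 2) = Pow(Add(Mul(Add(1, Add(-8, Pow(Add(-3, 5), 2))), 0), Add(Pow(Pow(3, 2), 2), Mul(-3, -2), Mul(-3, Pow(3, 2)), Mul(-2, Pow(3, 2)))), 2) = Pow(Add(Mul(Add(1, Add(-8, Pow(2, 2))), 0), Add(Pow(9, 2), 6, Mul(-3, 9), Mul(-2, 9))), 2) = Pow(Add(Mul(Add(1, Add(-8, 4)), 0), Add(81, 6, -27, -18)), 2) = Pow(Add(Mul(Add(1, -4), 0), 42), 2) = Pow(Add(Mul(-3, 0), 42), 2) = Pow(Add(0, 42), 2) = Pow(42, 2) = 1764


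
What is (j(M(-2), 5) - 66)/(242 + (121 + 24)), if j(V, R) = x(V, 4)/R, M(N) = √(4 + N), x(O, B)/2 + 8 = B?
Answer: -338/1935 ≈ -0.17468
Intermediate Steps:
x(O, B) = -16 + 2*B
j(V, R) = -8/R (j(V, R) = (-16 + 2*4)/R = (-16 + 8)/R = -8/R)
(j(M(-2), 5) - 66)/(242 + (121 + 24)) = (-8/5 - 66)/(242 + (121 + 24)) = (-8*⅕ - 66)/(242 + 145) = (-8/5 - 66)/387 = -338/5*1/387 = -338/1935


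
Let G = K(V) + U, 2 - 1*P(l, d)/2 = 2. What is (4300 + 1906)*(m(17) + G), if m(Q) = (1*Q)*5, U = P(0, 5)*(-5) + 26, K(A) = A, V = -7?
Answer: 645424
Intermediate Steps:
P(l, d) = 0 (P(l, d) = 4 - 2*2 = 4 - 4 = 0)
U = 26 (U = 0*(-5) + 26 = 0 + 26 = 26)
m(Q) = 5*Q (m(Q) = Q*5 = 5*Q)
G = 19 (G = -7 + 26 = 19)
(4300 + 1906)*(m(17) + G) = (4300 + 1906)*(5*17 + 19) = 6206*(85 + 19) = 6206*104 = 645424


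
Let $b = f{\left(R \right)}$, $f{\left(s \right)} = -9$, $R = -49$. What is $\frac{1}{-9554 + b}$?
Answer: $- \frac{1}{9563} \approx -0.00010457$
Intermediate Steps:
$b = -9$
$\frac{1}{-9554 + b} = \frac{1}{-9554 - 9} = \frac{1}{-9563} = - \frac{1}{9563}$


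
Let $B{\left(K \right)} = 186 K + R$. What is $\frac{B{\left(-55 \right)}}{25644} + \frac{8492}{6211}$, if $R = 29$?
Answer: $\frac{154410437}{159274884} \approx 0.96946$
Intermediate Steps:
$B{\left(K \right)} = 29 + 186 K$ ($B{\left(K \right)} = 186 K + 29 = 29 + 186 K$)
$\frac{B{\left(-55 \right)}}{25644} + \frac{8492}{6211} = \frac{29 + 186 \left(-55\right)}{25644} + \frac{8492}{6211} = \left(29 - 10230\right) \frac{1}{25644} + 8492 \cdot \frac{1}{6211} = \left(-10201\right) \frac{1}{25644} + \frac{8492}{6211} = - \frac{10201}{25644} + \frac{8492}{6211} = \frac{154410437}{159274884}$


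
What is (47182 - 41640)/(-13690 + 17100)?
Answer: 2771/1705 ≈ 1.6252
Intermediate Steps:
(47182 - 41640)/(-13690 + 17100) = 5542/3410 = 5542*(1/3410) = 2771/1705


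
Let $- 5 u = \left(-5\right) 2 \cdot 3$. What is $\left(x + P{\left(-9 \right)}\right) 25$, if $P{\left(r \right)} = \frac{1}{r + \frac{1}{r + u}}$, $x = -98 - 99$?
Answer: $- \frac{137975}{28} \approx -4927.7$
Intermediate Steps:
$x = -197$
$u = 6$ ($u = - \frac{\left(-5\right) 2 \cdot 3}{5} = - \frac{\left(-10\right) 3}{5} = \left(- \frac{1}{5}\right) \left(-30\right) = 6$)
$P{\left(r \right)} = \frac{1}{r + \frac{1}{6 + r}}$ ($P{\left(r \right)} = \frac{1}{r + \frac{1}{r + 6}} = \frac{1}{r + \frac{1}{6 + r}}$)
$\left(x + P{\left(-9 \right)}\right) 25 = \left(-197 + \frac{6 - 9}{1 + \left(-9\right)^{2} + 6 \left(-9\right)}\right) 25 = \left(-197 + \frac{1}{1 + 81 - 54} \left(-3\right)\right) 25 = \left(-197 + \frac{1}{28} \left(-3\right)\right) 25 = \left(-197 - \frac{3}{28}\right) 25 = \left(- \frac{5519}{28}\right) 25 = - \frac{137975}{28}$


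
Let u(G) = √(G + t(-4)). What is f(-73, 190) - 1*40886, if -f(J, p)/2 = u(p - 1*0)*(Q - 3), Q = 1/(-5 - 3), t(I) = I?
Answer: -40886 + 25*√186/4 ≈ -40801.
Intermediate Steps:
Q = -⅛ (Q = 1/(-8) = -⅛ ≈ -0.12500)
u(G) = √(-4 + G) (u(G) = √(G - 4) = √(-4 + G))
f(J, p) = 25*√(-4 + p)/4 (f(J, p) = -2*√(-4 + (p - 1*0))*(-⅛ - 3) = -2*√(-4 + (p + 0))*(-25)/8 = -2*√(-4 + p)*(-25)/8 = -(-25)*√(-4 + p)/4 = 25*√(-4 + p)/4)
f(-73, 190) - 1*40886 = 25*√(-4 + 190)/4 - 1*40886 = 25*√186/4 - 40886 = -40886 + 25*√186/4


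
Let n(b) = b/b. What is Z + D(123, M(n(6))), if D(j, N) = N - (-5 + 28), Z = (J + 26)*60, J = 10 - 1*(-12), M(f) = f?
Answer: 2858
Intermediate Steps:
n(b) = 1
J = 22 (J = 10 + 12 = 22)
Z = 2880 (Z = (22 + 26)*60 = 48*60 = 2880)
D(j, N) = -23 + N (D(j, N) = N - 1*23 = N - 23 = -23 + N)
Z + D(123, M(n(6))) = 2880 + (-23 + 1) = 2880 - 22 = 2858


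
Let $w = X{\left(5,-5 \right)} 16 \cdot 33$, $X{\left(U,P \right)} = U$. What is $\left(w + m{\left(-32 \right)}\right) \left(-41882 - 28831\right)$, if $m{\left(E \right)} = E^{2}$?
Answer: $-259092432$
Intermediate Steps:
$w = 2640$ ($w = 5 \cdot 16 \cdot 33 = 80 \cdot 33 = 2640$)
$\left(w + m{\left(-32 \right)}\right) \left(-41882 - 28831\right) = \left(2640 + \left(-32\right)^{2}\right) \left(-41882 - 28831\right) = \left(2640 + 1024\right) \left(-70713\right) = 3664 \left(-70713\right) = -259092432$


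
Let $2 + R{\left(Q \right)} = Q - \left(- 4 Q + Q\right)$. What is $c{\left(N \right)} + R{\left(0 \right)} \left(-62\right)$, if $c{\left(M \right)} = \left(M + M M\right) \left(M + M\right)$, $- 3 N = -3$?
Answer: $128$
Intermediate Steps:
$N = 1$ ($N = \left(- \frac{1}{3}\right) \left(-3\right) = 1$)
$R{\left(Q \right)} = -2 + 4 Q$ ($R{\left(Q \right)} = -2 + \left(Q - \left(- 4 Q + Q\right)\right) = -2 + \left(Q - - 3 Q\right) = -2 + \left(Q + 3 Q\right) = -2 + 4 Q$)
$c{\left(M \right)} = 2 M \left(M + M^{2}\right)$ ($c{\left(M \right)} = \left(M + M^{2}\right) 2 M = 2 M \left(M + M^{2}\right)$)
$c{\left(N \right)} + R{\left(0 \right)} \left(-62\right) = 2 \cdot 1^{2} \left(1 + 1\right) + \left(-2 + 4 \cdot 0\right) \left(-62\right) = 2 \cdot 1 \cdot 2 + \left(-2 + 0\right) \left(-62\right) = 4 - -124 = 4 + 124 = 128$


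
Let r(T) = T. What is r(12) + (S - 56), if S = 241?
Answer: 197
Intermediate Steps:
r(12) + (S - 56) = 12 + (241 - 56) = 12 + 185 = 197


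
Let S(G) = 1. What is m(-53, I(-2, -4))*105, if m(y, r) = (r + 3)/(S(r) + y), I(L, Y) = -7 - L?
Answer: 105/26 ≈ 4.0385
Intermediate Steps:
m(y, r) = (3 + r)/(1 + y) (m(y, r) = (r + 3)/(1 + y) = (3 + r)/(1 + y))
m(-53, I(-2, -4))*105 = ((3 + (-7 - 1*(-2)))/(1 - 53))*105 = ((3 + (-7 + 2))/(-52))*105 = -(3 - 5)/52*105 = -1/52*(-2)*105 = (1/26)*105 = 105/26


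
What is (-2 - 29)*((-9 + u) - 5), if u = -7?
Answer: 651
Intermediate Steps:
(-2 - 29)*((-9 + u) - 5) = (-2 - 29)*((-9 - 7) - 5) = -31*(-16 - 5) = -31*(-21) = 651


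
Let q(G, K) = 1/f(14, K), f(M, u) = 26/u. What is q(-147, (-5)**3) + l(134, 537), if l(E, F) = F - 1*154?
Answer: 9833/26 ≈ 378.19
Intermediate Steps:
l(E, F) = -154 + F (l(E, F) = F - 154 = -154 + F)
q(G, K) = K/26 (q(G, K) = 1/(26/K) = K/26)
q(-147, (-5)**3) + l(134, 537) = (1/26)*(-5)**3 + (-154 + 537) = (1/26)*(-125) + 383 = -125/26 + 383 = 9833/26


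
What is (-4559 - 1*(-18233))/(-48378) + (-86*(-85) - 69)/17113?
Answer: 19383656/137982119 ≈ 0.14048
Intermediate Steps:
(-4559 - 1*(-18233))/(-48378) + (-86*(-85) - 69)/17113 = (-4559 + 18233)*(-1/48378) + (7310 - 69)*(1/17113) = 13674*(-1/48378) + 7241*(1/17113) = -2279/8063 + 7241/17113 = 19383656/137982119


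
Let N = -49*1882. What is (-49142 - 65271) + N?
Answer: -206631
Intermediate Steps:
N = -92218
(-49142 - 65271) + N = (-49142 - 65271) - 92218 = -114413 - 92218 = -206631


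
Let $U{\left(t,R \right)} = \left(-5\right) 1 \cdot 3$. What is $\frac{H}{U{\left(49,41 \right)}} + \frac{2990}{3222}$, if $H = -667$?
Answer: $\frac{365654}{8055} \approx 45.395$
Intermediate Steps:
$U{\left(t,R \right)} = -15$ ($U{\left(t,R \right)} = \left(-5\right) 3 = -15$)
$\frac{H}{U{\left(49,41 \right)}} + \frac{2990}{3222} = - \frac{667}{-15} + \frac{2990}{3222} = \left(-667\right) \left(- \frac{1}{15}\right) + 2990 \cdot \frac{1}{3222} = \frac{667}{15} + \frac{1495}{1611} = \frac{365654}{8055}$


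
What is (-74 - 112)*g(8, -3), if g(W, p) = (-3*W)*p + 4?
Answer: -14136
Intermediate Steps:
g(W, p) = 4 - 3*W*p (g(W, p) = -3*W*p + 4 = 4 - 3*W*p)
(-74 - 112)*g(8, -3) = (-74 - 112)*(4 - 3*8*(-3)) = -186*(4 + 72) = -186*76 = -14136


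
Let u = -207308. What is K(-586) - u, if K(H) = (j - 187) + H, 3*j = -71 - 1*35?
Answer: 619499/3 ≈ 2.0650e+5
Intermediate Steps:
j = -106/3 (j = (-71 - 1*35)/3 = (-71 - 35)/3 = (1/3)*(-106) = -106/3 ≈ -35.333)
K(H) = -667/3 + H (K(H) = (-106/3 - 187) + H = -667/3 + H)
K(-586) - u = (-667/3 - 586) - 1*(-207308) = -2425/3 + 207308 = 619499/3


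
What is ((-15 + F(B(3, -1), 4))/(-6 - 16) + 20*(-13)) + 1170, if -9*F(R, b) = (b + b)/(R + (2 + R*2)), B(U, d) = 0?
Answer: 180319/198 ≈ 910.70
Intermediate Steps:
F(R, b) = -2*b/(9*(2 + 3*R)) (F(R, b) = -(b + b)/(9*(R + (2 + R*2))) = -2*b/(9*(R + (2 + 2*R))) = -2*b/(9*(2 + 3*R)))
((-15 + F(B(3, -1), 4))/(-6 - 16) + 20*(-13)) + 1170 = ((-15 - 2*4/(18 + 27*0))/(-6 - 16) + 20*(-13)) + 1170 = ((-15 - 2*4/(18 + 0))/(-22) - 260) + 1170 = ((-15 - 2*4/18)*(-1/22) - 260) + 1170 = ((-15 - 2*4*1/18)*(-1/22) - 260) + 1170 = ((-15 - 4/9)*(-1/22) - 260) + 1170 = (-139/9*(-1/22) - 260) + 1170 = (139/198 - 260) + 1170 = -51341/198 + 1170 = 180319/198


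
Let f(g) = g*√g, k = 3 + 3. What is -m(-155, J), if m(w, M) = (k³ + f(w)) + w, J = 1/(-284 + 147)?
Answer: -61 + 155*I*√155 ≈ -61.0 + 1929.7*I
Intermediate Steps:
k = 6
f(g) = g^(3/2)
J = -1/137 (J = 1/(-137) = -1/137 ≈ -0.0072993)
m(w, M) = 216 + w + w^(3/2) (m(w, M) = (6³ + w^(3/2)) + w = (216 + w^(3/2)) + w = 216 + w + w^(3/2))
-m(-155, J) = -(216 - 155 + (-155)^(3/2)) = -(216 - 155 - 155*I*√155) = -(61 - 155*I*√155) = -61 + 155*I*√155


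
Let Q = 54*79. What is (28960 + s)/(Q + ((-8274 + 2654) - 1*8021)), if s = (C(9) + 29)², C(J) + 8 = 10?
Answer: -29921/9375 ≈ -3.1916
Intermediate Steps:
C(J) = 2 (C(J) = -8 + 10 = 2)
Q = 4266
s = 961 (s = (2 + 29)² = 31² = 961)
(28960 + s)/(Q + ((-8274 + 2654) - 1*8021)) = (28960 + 961)/(4266 + ((-8274 + 2654) - 1*8021)) = 29921/(4266 + (-5620 - 8021)) = 29921/(4266 - 13641) = 29921/(-9375) = 29921*(-1/9375) = -29921/9375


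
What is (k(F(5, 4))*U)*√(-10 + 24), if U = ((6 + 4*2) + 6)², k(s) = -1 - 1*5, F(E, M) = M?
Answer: -2400*√14 ≈ -8980.0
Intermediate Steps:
k(s) = -6 (k(s) = -1 - 5 = -6)
U = 400 (U = ((6 + 8) + 6)² = (14 + 6)² = 20² = 400)
(k(F(5, 4))*U)*√(-10 + 24) = (-6*400)*√(-10 + 24) = -2400*√14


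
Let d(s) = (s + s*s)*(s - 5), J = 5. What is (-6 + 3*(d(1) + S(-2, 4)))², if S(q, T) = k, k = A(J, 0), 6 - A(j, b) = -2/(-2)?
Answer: 225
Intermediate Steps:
A(j, b) = 5 (A(j, b) = 6 - (-2)/(-2) = 6 - (-2)*(-1)/2 = 6 - 1*1 = 6 - 1 = 5)
d(s) = (-5 + s)*(s + s²) (d(s) = (s + s²)*(-5 + s) = (-5 + s)*(s + s²))
k = 5
S(q, T) = 5
(-6 + 3*(d(1) + S(-2, 4)))² = (-6 + 3*(1*(-5 + 1² - 4*1) + 5))² = (-6 + 3*(1*(-5 + 1 - 4) + 5))² = (-6 + 3*(1*(-8) + 5))² = (-6 + 3*(-8 + 5))² = (-6 + 3*(-3))² = (-6 - 9)² = (-15)² = 225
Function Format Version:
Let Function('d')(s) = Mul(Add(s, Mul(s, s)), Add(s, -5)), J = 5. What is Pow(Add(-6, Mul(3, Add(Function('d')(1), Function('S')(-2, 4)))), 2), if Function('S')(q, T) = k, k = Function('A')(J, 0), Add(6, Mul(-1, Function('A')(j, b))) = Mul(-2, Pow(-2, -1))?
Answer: 225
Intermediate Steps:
Function('A')(j, b) = 5 (Function('A')(j, b) = Add(6, Mul(-1, Mul(-2, Pow(-2, -1)))) = Add(6, Mul(-1, Mul(-2, Rational(-1, 2)))) = Add(6, Mul(-1, 1)) = Add(6, -1) = 5)
Function('d')(s) = Mul(Add(-5, s), Add(s, Pow(s, 2))) (Function('d')(s) = Mul(Add(s, Pow(s, 2)), Add(-5, s)) = Mul(Add(-5, s), Add(s, Pow(s, 2))))
k = 5
Function('S')(q, T) = 5
Pow(Add(-6, Mul(3, Add(Function('d')(1), Function('S')(-2, 4)))), 2) = Pow(Add(-6, Mul(3, Add(Mul(1, Add(-5, Pow(1, 2), Mul(-4, 1))), 5))), 2) = Pow(Add(-6, Mul(3, Add(Mul(1, Add(-5, 1, -4)), 5))), 2) = Pow(Add(-6, Mul(3, Add(Mul(1, -8), 5))), 2) = Pow(Add(-6, Mul(3, Add(-8, 5))), 2) = Pow(Add(-6, Mul(3, -3)), 2) = Pow(Add(-6, -9), 2) = Pow(-15, 2) = 225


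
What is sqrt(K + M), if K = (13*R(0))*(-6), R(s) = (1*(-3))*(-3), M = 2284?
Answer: sqrt(1582) ≈ 39.774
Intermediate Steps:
R(s) = 9 (R(s) = -3*(-3) = 9)
K = -702 (K = (13*9)*(-6) = 117*(-6) = -702)
sqrt(K + M) = sqrt(-702 + 2284) = sqrt(1582)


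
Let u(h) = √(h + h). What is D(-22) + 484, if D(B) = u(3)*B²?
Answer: 484 + 484*√6 ≈ 1669.6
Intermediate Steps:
u(h) = √2*√h (u(h) = √(2*h) = √2*√h)
D(B) = √6*B² (D(B) = (√2*√3)*B² = √6*B²)
D(-22) + 484 = √6*(-22)² + 484 = √6*484 + 484 = 484*√6 + 484 = 484 + 484*√6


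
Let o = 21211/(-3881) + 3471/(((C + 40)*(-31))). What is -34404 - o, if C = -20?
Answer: -82756971109/2406220 ≈ -34393.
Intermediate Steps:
o = -26621771/2406220 (o = 21211/(-3881) + 3471/(((-20 + 40)*(-31))) = 21211*(-1/3881) + 3471/((20*(-31))) = -21211/3881 + 3471/(-620) = -21211/3881 + 3471*(-1/620) = -21211/3881 - 3471/620 = -26621771/2406220 ≈ -11.064)
-34404 - o = -34404 - 1*(-26621771/2406220) = -34404 + 26621771/2406220 = -82756971109/2406220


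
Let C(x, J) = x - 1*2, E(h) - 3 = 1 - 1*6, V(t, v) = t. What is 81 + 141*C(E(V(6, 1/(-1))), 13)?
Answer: -483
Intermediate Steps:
E(h) = -2 (E(h) = 3 + (1 - 1*6) = 3 + (1 - 6) = 3 - 5 = -2)
C(x, J) = -2 + x (C(x, J) = x - 2 = -2 + x)
81 + 141*C(E(V(6, 1/(-1))), 13) = 81 + 141*(-2 - 2) = 81 + 141*(-4) = 81 - 564 = -483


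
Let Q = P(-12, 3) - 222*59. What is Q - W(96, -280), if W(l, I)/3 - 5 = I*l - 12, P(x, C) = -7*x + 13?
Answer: 67660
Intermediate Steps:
P(x, C) = 13 - 7*x
W(l, I) = -21 + 3*I*l (W(l, I) = 15 + 3*(I*l - 12) = 15 + 3*(-12 + I*l) = 15 + (-36 + 3*I*l) = -21 + 3*I*l)
Q = -13001 (Q = (13 - 7*(-12)) - 222*59 = (13 + 84) - 13098 = 97 - 13098 = -13001)
Q - W(96, -280) = -13001 - (-21 + 3*(-280)*96) = -13001 - (-21 - 80640) = -13001 - 1*(-80661) = -13001 + 80661 = 67660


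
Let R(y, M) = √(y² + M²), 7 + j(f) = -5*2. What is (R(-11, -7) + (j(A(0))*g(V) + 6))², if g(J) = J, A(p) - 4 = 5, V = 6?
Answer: (96 - √170)² ≈ 6882.6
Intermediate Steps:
A(p) = 9 (A(p) = 4 + 5 = 9)
j(f) = -17 (j(f) = -7 - 5*2 = -7 - 10 = -17)
R(y, M) = √(M² + y²)
(R(-11, -7) + (j(A(0))*g(V) + 6))² = (√((-7)² + (-11)²) + (-17*6 + 6))² = (√(49 + 121) + (-102 + 6))² = (√170 - 96)² = (-96 + √170)²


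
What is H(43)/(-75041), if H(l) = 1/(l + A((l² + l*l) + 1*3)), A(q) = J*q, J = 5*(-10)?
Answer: 1/13883110287 ≈ 7.2030e-11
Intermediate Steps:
J = -50
A(q) = -50*q
H(l) = 1/(-150 + l - 100*l²) (H(l) = 1/(l - 50*((l² + l*l) + 1*3)) = 1/(l - 50*((l² + l²) + 3)) = 1/(l - 50*(2*l² + 3)) = 1/(l - 50*(3 + 2*l²)) = 1/(l + (-150 - 100*l²)) = 1/(-150 + l - 100*l²))
H(43)/(-75041) = 1/(-150 + 43 - 100*43²*(-75041)) = -1/75041/(-150 + 43 - 100*1849) = -1/75041/(-150 + 43 - 184900) = -1/75041/(-185007) = -1/185007*(-1/75041) = 1/13883110287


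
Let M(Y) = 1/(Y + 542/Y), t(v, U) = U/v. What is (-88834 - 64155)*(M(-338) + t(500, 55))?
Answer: -93999960347/5739300 ≈ -16378.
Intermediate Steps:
(-88834 - 64155)*(M(-338) + t(500, 55)) = (-88834 - 64155)*(-338/(542 + (-338)²) + 55/500) = -152989*(-338/(542 + 114244) + 55*(1/500)) = -152989*(-338/114786 + 11/100) = -152989*(-338*1/114786 + 11/100) = -152989*(-169/57393 + 11/100) = -152989*614423/5739300 = -93999960347/5739300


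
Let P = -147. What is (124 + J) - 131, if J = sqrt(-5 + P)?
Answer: -7 + 2*I*sqrt(38) ≈ -7.0 + 12.329*I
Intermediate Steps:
J = 2*I*sqrt(38) (J = sqrt(-5 - 147) = sqrt(-152) = 2*I*sqrt(38) ≈ 12.329*I)
(124 + J) - 131 = (124 + 2*I*sqrt(38)) - 131 = -7 + 2*I*sqrt(38)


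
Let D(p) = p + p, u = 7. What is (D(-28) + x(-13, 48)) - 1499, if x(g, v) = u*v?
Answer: -1219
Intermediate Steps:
D(p) = 2*p
x(g, v) = 7*v
(D(-28) + x(-13, 48)) - 1499 = (2*(-28) + 7*48) - 1499 = (-56 + 336) - 1499 = 280 - 1499 = -1219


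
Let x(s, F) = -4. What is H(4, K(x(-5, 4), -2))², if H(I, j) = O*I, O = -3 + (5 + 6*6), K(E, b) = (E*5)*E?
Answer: 23104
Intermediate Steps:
K(E, b) = 5*E² (K(E, b) = (5*E)*E = 5*E²)
O = 38 (O = -3 + (5 + 36) = -3 + 41 = 38)
H(I, j) = 38*I
H(4, K(x(-5, 4), -2))² = (38*4)² = 152² = 23104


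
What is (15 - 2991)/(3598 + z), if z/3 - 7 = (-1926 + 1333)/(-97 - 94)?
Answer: -35526/43313 ≈ -0.82022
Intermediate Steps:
z = 5790/191 (z = 21 + 3*((-1926 + 1333)/(-97 - 94)) = 21 + 3*(-593/(-191)) = 21 + 3*(-593*(-1/191)) = 21 + 3*(593/191) = 21 + 1779/191 = 5790/191 ≈ 30.314)
(15 - 2991)/(3598 + z) = (15 - 2991)/(3598 + 5790/191) = -2976/693008/191 = -2976*191/693008 = -35526/43313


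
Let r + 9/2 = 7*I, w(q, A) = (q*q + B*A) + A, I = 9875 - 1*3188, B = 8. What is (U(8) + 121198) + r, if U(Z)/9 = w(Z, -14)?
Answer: 334889/2 ≈ 1.6744e+5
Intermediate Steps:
I = 6687 (I = 9875 - 3188 = 6687)
w(q, A) = q² + 9*A (w(q, A) = (q*q + 8*A) + A = (q² + 8*A) + A = q² + 9*A)
U(Z) = -1134 + 9*Z² (U(Z) = 9*(Z² + 9*(-14)) = 9*(Z² - 126) = 9*(-126 + Z²) = -1134 + 9*Z²)
r = 93609/2 (r = -9/2 + 7*6687 = -9/2 + 46809 = 93609/2 ≈ 46805.)
(U(8) + 121198) + r = ((-1134 + 9*8²) + 121198) + 93609/2 = ((-1134 + 9*64) + 121198) + 93609/2 = ((-1134 + 576) + 121198) + 93609/2 = (-558 + 121198) + 93609/2 = 120640 + 93609/2 = 334889/2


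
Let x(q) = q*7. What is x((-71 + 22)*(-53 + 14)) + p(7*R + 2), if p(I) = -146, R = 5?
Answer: 13231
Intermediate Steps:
x(q) = 7*q
x((-71 + 22)*(-53 + 14)) + p(7*R + 2) = 7*((-71 + 22)*(-53 + 14)) - 146 = 7*(-49*(-39)) - 146 = 7*1911 - 146 = 13377 - 146 = 13231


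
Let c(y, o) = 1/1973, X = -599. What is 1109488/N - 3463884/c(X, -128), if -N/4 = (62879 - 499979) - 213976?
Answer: -1112402920283165/162769 ≈ -6.8342e+9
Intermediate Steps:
c(y, o) = 1/1973
N = 2604304 (N = -4*((62879 - 499979) - 213976) = -4*(-437100 - 213976) = -4*(-651076) = 2604304)
1109488/N - 3463884/c(X, -128) = 1109488/2604304 - 3463884/1/1973 = 1109488*(1/2604304) - 3463884*1973 = 69343/162769 - 6834243132 = -1112402920283165/162769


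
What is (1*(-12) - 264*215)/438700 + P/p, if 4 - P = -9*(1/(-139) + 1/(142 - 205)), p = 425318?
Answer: -2936573568576/22693644677725 ≈ -0.12940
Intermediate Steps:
P = 3690/973 (P = 4 - (-9)*(1/(-139) + 1/(142 - 205)) = 4 - (-9)*(-1/139 + 1/(-63)) = 4 - (-9)*(-1/139 - 1/63) = 4 - (-9)*(-202)/8757 = 4 - 1*202/973 = 4 - 202/973 = 3690/973 ≈ 3.7924)
(1*(-12) - 264*215)/438700 + P/p = (1*(-12) - 264*215)/438700 + (3690/973)/425318 = (-12 - 56760)*(1/438700) + (3690/973)*(1/425318) = -56772*1/438700 + 1845/206917207 = -14193/109675 + 1845/206917207 = -2936573568576/22693644677725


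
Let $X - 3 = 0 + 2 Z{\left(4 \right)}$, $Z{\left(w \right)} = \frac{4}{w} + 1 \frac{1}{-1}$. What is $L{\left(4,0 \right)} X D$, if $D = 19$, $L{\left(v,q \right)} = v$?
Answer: $228$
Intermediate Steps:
$Z{\left(w \right)} = -1 + \frac{4}{w}$ ($Z{\left(w \right)} = \frac{4}{w} + 1 \left(-1\right) = \frac{4}{w} - 1 = -1 + \frac{4}{w}$)
$X = 3$ ($X = 3 + \left(0 + 2 \frac{4 - 4}{4}\right) = 3 + \left(0 + 2 \cdot \frac{1}{4} \cdot 0\right) = 3 + \left(0 + 2 \cdot 0\right) = 3 + \left(0 + 0\right) = 3 + 0 = 3$)
$L{\left(4,0 \right)} X D = 4 \cdot 3 \cdot 19 = 12 \cdot 19 = 228$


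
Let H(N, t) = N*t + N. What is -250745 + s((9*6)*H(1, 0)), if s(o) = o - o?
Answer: -250745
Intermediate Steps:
H(N, t) = N + N*t
s(o) = 0
-250745 + s((9*6)*H(1, 0)) = -250745 + 0 = -250745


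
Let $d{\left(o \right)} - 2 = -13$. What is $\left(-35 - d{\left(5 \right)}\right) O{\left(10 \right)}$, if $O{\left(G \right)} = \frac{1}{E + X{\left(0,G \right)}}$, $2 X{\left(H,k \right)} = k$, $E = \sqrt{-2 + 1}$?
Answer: $- \frac{60}{13} + \frac{12 i}{13} \approx -4.6154 + 0.92308 i$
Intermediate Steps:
$E = i$ ($E = \sqrt{-1} = i \approx 1.0 i$)
$d{\left(o \right)} = -11$ ($d{\left(o \right)} = 2 - 13 = -11$)
$X{\left(H,k \right)} = \frac{k}{2}$
$O{\left(G \right)} = \frac{1}{i + \frac{G}{2}}$
$\left(-35 - d{\left(5 \right)}\right) O{\left(10 \right)} = \left(-35 - -11\right) \frac{2}{10 + 2 i} = \left(-35 + 11\right) 2 \frac{10 - 2 i}{104} = - 24 \frac{10 - 2 i}{52} = - \frac{6 \left(10 - 2 i\right)}{13}$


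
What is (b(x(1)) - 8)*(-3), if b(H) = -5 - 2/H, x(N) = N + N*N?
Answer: 42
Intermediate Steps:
x(N) = N + N**2
(b(x(1)) - 8)*(-3) = ((-5 - 2/(1 + 1)) - 8)*(-3) = ((-5 - 2/(1*2)) - 8)*(-3) = ((-5 - 2/2) - 8)*(-3) = ((-5 - 2*1/2) - 8)*(-3) = ((-5 - 1) - 8)*(-3) = (-6 - 8)*(-3) = -14*(-3) = 42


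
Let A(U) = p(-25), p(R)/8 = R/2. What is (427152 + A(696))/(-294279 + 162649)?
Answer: -213526/65815 ≈ -3.2443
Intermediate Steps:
p(R) = 4*R (p(R) = 8*(R/2) = 4*R)
A(U) = -100 (A(U) = 4*(-25) = -100)
(427152 + A(696))/(-294279 + 162649) = (427152 - 100)/(-294279 + 162649) = 427052/(-131630) = 427052*(-1/131630) = -213526/65815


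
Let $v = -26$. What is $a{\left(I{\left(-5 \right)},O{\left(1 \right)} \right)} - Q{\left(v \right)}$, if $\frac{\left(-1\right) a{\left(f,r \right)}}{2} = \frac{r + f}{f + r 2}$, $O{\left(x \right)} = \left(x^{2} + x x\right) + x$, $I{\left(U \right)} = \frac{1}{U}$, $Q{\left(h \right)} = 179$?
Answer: $- \frac{5219}{29} \approx -179.97$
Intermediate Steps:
$O{\left(x \right)} = x + 2 x^{2}$ ($O{\left(x \right)} = \left(x^{2} + x^{2}\right) + x = 2 x^{2} + x = x + 2 x^{2}$)
$a{\left(f,r \right)} = - \frac{2 \left(f + r\right)}{f + 2 r}$ ($a{\left(f,r \right)} = - 2 \frac{r + f}{f + r 2} = - 2 \frac{f + r}{f + 2 r} = - \frac{2 \left(f + r\right)}{f + 2 r}$)
$a{\left(I{\left(-5 \right)},O{\left(1 \right)} \right)} - Q{\left(v \right)} = \frac{2 \left(- \frac{1}{-5} - 1 \left(1 + 2 \cdot 1\right)\right)}{\frac{1}{-5} + 2 \cdot 1 \left(1 + 2 \cdot 1\right)} - 179 = \frac{2 \left(\left(-1\right) \left(- \frac{1}{5}\right) - 1 \left(1 + 2\right)\right)}{- \frac{1}{5} + 2 \cdot 1 \left(1 + 2\right)} - 179 = \frac{2 \left(\frac{1}{5} - 1 \cdot 3\right)}{- \frac{1}{5} + 2 \cdot 1 \cdot 3} - 179 = \frac{2 \left(\frac{1}{5} - 3\right)}{- \frac{1}{5} + 2 \cdot 3} - 179 = \frac{2 \left(\frac{1}{5} - 3\right)}{- \frac{1}{5} + 6} - 179 = 2 \frac{1}{\frac{29}{5}} \left(- \frac{14}{5}\right) - 179 = 2 \cdot \frac{5}{29} \left(- \frac{14}{5}\right) - 179 = - \frac{28}{29} - 179 = - \frac{5219}{29}$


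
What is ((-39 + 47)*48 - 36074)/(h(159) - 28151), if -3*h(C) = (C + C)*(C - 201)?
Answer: 35690/23699 ≈ 1.5060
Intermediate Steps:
h(C) = -2*C*(-201 + C)/3 (h(C) = -(C + C)*(C - 201)/3 = -2*C*(-201 + C)/3)
((-39 + 47)*48 - 36074)/(h(159) - 28151) = ((-39 + 47)*48 - 36074)/((⅔)*159*(201 - 1*159) - 28151) = (8*48 - 36074)/((⅔)*159*(201 - 159) - 28151) = (384 - 36074)/((⅔)*159*42 - 28151) = -35690/(4452 - 28151) = -35690/(-23699) = -35690*(-1/23699) = 35690/23699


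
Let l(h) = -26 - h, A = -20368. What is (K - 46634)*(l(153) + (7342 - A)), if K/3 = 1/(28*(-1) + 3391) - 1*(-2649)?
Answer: -62840414574/59 ≈ -1.0651e+9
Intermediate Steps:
K = 8908588/1121 (K = 3*(1/(28*(-1) + 3391) - 1*(-2649)) = 3*(1/(-28 + 3391) + 2649) = 3*(1/3363 + 2649) = 3*(8908588/3363) = 8908588/1121 ≈ 7947.0)
(K - 46634)*(l(153) + (7342 - A)) = (8908588/1121 - 46634)*((-26 - 1*153) + (7342 - 1*(-20368))) = -43368126*((-26 - 153) + (7342 + 20368))/1121 = -43368126*(-179 + 27710)/1121 = -43368126/1121*27531 = -62840414574/59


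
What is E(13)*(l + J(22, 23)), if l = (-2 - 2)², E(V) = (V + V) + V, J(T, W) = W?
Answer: 1521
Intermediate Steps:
E(V) = 3*V (E(V) = 2*V + V = 3*V)
l = 16 (l = (-4)² = 16)
E(13)*(l + J(22, 23)) = (3*13)*(16 + 23) = 39*39 = 1521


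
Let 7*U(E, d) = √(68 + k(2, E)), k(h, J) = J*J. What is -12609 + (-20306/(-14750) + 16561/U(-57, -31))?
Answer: -92981222/7375 + 115927*√3317/3317 ≈ -10595.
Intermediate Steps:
k(h, J) = J²
U(E, d) = √(68 + E²)/7
-12609 + (-20306/(-14750) + 16561/U(-57, -31)) = -12609 + (-20306/(-14750) + 16561/((√(68 + (-57)²)/7))) = -12609 + (-20306*(-1/14750) + 16561/((√(68 + 3249)/7))) = -12609 + (10153/7375 + 16561/((√3317/7))) = -12609 + (10153/7375 + 16561*(7*√3317/3317)) = -12609 + (10153/7375 + 115927*√3317/3317) = -92981222/7375 + 115927*√3317/3317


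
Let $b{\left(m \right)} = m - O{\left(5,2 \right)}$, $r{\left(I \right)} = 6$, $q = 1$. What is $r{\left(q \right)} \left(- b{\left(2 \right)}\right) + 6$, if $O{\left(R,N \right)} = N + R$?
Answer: $36$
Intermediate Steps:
$b{\left(m \right)} = -7 + m$ ($b{\left(m \right)} = m - \left(2 + 5\right) = m - 7 = -7 + m$)
$r{\left(q \right)} \left(- b{\left(2 \right)}\right) + 6 = 6 \left(- (-7 + 2)\right) + 6 = 6 \left(\left(-1\right) \left(-5\right)\right) + 6 = 6 \cdot 5 + 6 = 30 + 6 = 36$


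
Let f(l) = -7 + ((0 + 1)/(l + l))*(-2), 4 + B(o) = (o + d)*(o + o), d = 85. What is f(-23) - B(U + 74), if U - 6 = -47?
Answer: -179192/23 ≈ -7791.0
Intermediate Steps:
U = -41 (U = 6 - 47 = -41)
B(o) = -4 + 2*o*(85 + o) (B(o) = -4 + (o + 85)*(o + o) = -4 + (85 + o)*(2*o) = -4 + 2*o*(85 + o))
f(l) = -7 - 1/l (f(l) = -7 + (1/(2*l))*(-2) = -7 - 1/l)
f(-23) - B(U + 74) = (-7 - 1/(-23)) - (-4 + 2*(-41 + 74)² + 170*(-41 + 74)) = (-7 - 1*(-1/23)) - (-4 + 2*33² + 170*33) = (-7 + 1/23) - (-4 + 2*1089 + 5610) = -160/23 - (-4 + 2178 + 5610) = -160/23 - 1*7784 = -160/23 - 7784 = -179192/23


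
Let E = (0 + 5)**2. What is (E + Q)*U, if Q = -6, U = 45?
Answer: 855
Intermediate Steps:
E = 25 (E = 5**2 = 25)
(E + Q)*U = (25 - 6)*45 = 19*45 = 855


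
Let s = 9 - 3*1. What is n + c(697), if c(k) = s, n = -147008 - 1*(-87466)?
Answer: -59536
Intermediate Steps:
n = -59542 (n = -147008 + 87466 = -59542)
s = 6 (s = 9 - 3 = 6)
c(k) = 6
n + c(697) = -59542 + 6 = -59536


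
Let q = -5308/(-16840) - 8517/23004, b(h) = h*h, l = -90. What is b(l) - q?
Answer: 130744122377/16141140 ≈ 8100.1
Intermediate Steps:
b(h) = h²
q = -888377/16141140 (q = -5308*(-1/16840) - 8517*1/23004 = 1327/4210 - 2839/7668 = -888377/16141140 ≈ -0.055038)
b(l) - q = (-90)² - 1*(-888377/16141140) = 8100 + 888377/16141140 = 130744122377/16141140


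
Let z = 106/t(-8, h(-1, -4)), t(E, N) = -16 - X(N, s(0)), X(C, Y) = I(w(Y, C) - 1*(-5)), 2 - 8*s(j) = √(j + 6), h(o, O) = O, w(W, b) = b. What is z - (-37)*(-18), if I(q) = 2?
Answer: -6047/9 ≈ -671.89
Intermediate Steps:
s(j) = ¼ - √(6 + j)/8 (s(j) = ¼ - √(j + 6)/8 = ¼ - √(6 + j)/8)
X(C, Y) = 2
t(E, N) = -18 (t(E, N) = -16 - 1*2 = -16 - 2 = -18)
z = -53/9 (z = 106/(-18) = 106*(-1/18) = -53/9 ≈ -5.8889)
z - (-37)*(-18) = -53/9 - (-37)*(-18) = -53/9 - 1*666 = -53/9 - 666 = -6047/9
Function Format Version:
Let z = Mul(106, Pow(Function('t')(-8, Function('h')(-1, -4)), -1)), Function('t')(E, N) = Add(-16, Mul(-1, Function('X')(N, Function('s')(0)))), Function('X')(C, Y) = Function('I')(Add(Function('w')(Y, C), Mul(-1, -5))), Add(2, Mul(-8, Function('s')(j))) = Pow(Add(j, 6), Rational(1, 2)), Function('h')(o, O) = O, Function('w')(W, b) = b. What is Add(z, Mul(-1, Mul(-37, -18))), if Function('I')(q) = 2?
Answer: Rational(-6047, 9) ≈ -671.89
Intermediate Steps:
Function('s')(j) = Add(Rational(1, 4), Mul(Rational(-1, 8), Pow(Add(6, j), Rational(1, 2)))) (Function('s')(j) = Add(Rational(1, 4), Mul(Rational(-1, 8), Pow(Add(j, 6), Rational(1, 2)))) = Add(Rational(1, 4), Mul(Rational(-1, 8), Pow(Add(6, j), Rational(1, 2)))))
Function('X')(C, Y) = 2
Function('t')(E, N) = -18 (Function('t')(E, N) = Add(-16, Mul(-1, 2)) = Add(-16, -2) = -18)
z = Rational(-53, 9) (z = Mul(106, Pow(-18, -1)) = Mul(106, Rational(-1, 18)) = Rational(-53, 9) ≈ -5.8889)
Add(z, Mul(-1, Mul(-37, -18))) = Add(Rational(-53, 9), Mul(-1, Mul(-37, -18))) = Add(Rational(-53, 9), Mul(-1, 666)) = Add(Rational(-53, 9), -666) = Rational(-6047, 9)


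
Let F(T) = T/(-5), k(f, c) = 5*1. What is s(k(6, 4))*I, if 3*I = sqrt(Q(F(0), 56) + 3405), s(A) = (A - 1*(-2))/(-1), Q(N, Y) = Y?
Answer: -7*sqrt(3461)/3 ≈ -137.27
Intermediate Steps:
k(f, c) = 5
F(T) = -T/5 (F(T) = T*(-1/5) = -T/5)
s(A) = -2 - A (s(A) = (A + 2)*(-1) = (2 + A)*(-1) = -2 - A)
I = sqrt(3461)/3 (I = sqrt(56 + 3405)/3 = sqrt(3461)/3 ≈ 19.610)
s(k(6, 4))*I = (-2 - 1*5)*(sqrt(3461)/3) = (-2 - 5)*(sqrt(3461)/3) = -7*sqrt(3461)/3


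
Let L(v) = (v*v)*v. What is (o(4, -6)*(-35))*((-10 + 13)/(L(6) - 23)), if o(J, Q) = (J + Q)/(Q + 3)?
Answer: -70/193 ≈ -0.36269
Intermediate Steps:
L(v) = v³ (L(v) = v²*v = v³)
o(J, Q) = (J + Q)/(3 + Q)
(o(4, -6)*(-35))*((-10 + 13)/(L(6) - 23)) = (((4 - 6)/(3 - 6))*(-35))*((-10 + 13)/(6³ - 23)) = ((-2/(-3))*(-35))*(3/(216 - 23)) = (-⅓*(-2)*(-35))*(3/193) = ((⅔)*(-35))*(3*(1/193)) = -70/3*3/193 = -70/193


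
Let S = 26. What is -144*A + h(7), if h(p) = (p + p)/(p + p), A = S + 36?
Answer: -8927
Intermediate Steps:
A = 62 (A = 26 + 36 = 62)
h(p) = 1 (h(p) = (2*p)/((2*p)) = (2*p)*(1/(2*p)) = 1)
-144*A + h(7) = -144*62 + 1 = -8928 + 1 = -8927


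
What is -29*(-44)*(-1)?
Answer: -1276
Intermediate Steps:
-29*(-44)*(-1) = 1276*(-1) = -1276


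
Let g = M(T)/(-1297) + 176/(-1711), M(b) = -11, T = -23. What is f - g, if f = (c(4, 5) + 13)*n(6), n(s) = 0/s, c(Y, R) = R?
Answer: 209451/2219167 ≈ 0.094383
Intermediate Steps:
n(s) = 0
f = 0 (f = (5 + 13)*0 = 18*0 = 0)
g = -209451/2219167 (g = -11/(-1297) + 176/(-1711) = -11*(-1/1297) + 176*(-1/1711) = 11/1297 - 176/1711 = -209451/2219167 ≈ -0.094383)
f - g = 0 - 1*(-209451/2219167) = 0 + 209451/2219167 = 209451/2219167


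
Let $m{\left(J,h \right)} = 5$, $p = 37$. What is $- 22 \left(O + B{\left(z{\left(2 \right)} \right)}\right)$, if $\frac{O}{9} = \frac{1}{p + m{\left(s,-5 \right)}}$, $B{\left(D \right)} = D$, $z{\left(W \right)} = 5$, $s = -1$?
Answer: $- \frac{803}{7} \approx -114.71$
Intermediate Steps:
$O = \frac{3}{14}$ ($O = \frac{9}{37 + 5} = \frac{9}{42} = 9 \cdot \frac{1}{42} = \frac{3}{14} \approx 0.21429$)
$- 22 \left(O + B{\left(z{\left(2 \right)} \right)}\right) = - 22 \left(\frac{3}{14} + 5\right) = \left(-22\right) \frac{73}{14} = - \frac{803}{7}$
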